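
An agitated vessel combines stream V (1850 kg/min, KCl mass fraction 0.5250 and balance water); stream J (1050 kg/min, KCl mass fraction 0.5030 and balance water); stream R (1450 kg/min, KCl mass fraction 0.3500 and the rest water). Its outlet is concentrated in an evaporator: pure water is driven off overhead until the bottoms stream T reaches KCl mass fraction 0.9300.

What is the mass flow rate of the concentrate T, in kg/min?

KCl entering = 1850×0.525 + 1050×0.503 + 1450×0.350 = 2006.9 kg/min.
All KCl reports to T, so T = 2006.9/0.930 = 2158 kg/min.

2158 kg/min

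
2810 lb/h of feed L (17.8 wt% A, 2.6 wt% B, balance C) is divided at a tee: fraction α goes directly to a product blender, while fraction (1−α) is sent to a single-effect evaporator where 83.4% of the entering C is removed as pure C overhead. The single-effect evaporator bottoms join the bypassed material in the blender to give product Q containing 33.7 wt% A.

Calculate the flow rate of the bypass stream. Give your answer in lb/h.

812.9 lb/h

All 2810×0.178 = 500.18 lb/h of A reaches Q, so Q = 500.18/0.337 = 1484.2 lb/h and vapour = 1325.8 lb/h.
The evaporator receives (1−α)·2810 of feed at 0.796 C and removes 0.834 of that C:
0.834×0.796×(1−α)×2810 = 1325.8
(1−α) = 1325.8/1865.5 = 0.7107;  α = 0.2893.
Bypass flow = 0.2893×2810 = 812.92 lb/h.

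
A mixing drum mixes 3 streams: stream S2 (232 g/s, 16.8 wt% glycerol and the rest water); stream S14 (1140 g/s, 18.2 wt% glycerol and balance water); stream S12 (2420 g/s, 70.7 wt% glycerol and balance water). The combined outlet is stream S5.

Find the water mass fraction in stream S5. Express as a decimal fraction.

Total flow out = 232 + 1140 + 2420 = 3792 g/s.
water in = 232×0.832 + 1140×0.818 + 2420×0.293 = 1834.6 g/s.
water mass fraction in S5 = 1834.6/3792 = 0.4838.

0.4838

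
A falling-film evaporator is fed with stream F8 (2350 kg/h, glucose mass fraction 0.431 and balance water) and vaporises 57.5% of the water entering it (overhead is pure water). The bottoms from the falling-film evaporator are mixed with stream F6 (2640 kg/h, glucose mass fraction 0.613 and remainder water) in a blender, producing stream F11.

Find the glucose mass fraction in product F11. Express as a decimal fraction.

Vapour removed = 0.575×0.569×2350 = 768.86 kg/h; concentrate = 1581.1 kg/h.
glucose reaching the mixer = 1012.9 (from concentrate) + 2640×0.613 = 2631.2 kg/h.
Product flow = 1581.1 + 2640 = 4221.1 kg/h; glucose fraction = 0.623.

0.623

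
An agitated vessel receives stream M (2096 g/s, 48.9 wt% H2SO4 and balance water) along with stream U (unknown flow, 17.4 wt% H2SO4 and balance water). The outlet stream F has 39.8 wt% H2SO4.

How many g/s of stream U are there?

851.5 g/s

Let U be the unknown flow. Total out = 2096 + U.
H2SO4 balance: 1024.9 + 0.174·U = 0.398·(2096 + U)
(0.174 − 0.398)·U = 0.398×2096 − 1024.9 = -190.74
U = -190.74 / -0.224 = 851.5 g/s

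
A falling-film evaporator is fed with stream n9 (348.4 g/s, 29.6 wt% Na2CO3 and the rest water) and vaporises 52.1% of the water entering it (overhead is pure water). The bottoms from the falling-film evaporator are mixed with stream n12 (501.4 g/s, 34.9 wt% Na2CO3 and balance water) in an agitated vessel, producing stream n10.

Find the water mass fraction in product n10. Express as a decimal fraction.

0.615

Vapour removed = 0.521×0.704×348.4 = 127.79 g/s; concentrate = 220.61 g/s.
water reaching the mixer = 117.49 (from concentrate) + 501.4×0.651 = 443.9 g/s.
Product flow = 220.61 + 501.4 = 722.01 g/s; water fraction = 0.615.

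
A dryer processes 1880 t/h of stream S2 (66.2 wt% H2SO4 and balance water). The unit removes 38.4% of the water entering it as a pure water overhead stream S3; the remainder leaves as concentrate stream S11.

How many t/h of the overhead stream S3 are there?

244 t/h

water entering = 1880×0.338 = 635.44 t/h; overhead removed = 0.384×635.44 = 244.01 t/h.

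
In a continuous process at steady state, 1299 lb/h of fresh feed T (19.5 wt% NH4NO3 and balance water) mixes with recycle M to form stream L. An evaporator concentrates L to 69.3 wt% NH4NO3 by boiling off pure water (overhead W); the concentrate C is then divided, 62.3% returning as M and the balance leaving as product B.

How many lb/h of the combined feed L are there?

1903 lb/h

Overall NH4NO3 balance (none leaves overhead): NH4NO3 in fresh feed = NH4NO3 in product, i.e. 1299×0.195 = (1−0.623)·C·0.693.
C = 253.31/(0.693×0.377) = 969.55 lb/h.
Recycle M = 0.623×969.55 = 604.03 lb/h.
Combined feed L = 1299 + 604.03 = 1903 lb/h.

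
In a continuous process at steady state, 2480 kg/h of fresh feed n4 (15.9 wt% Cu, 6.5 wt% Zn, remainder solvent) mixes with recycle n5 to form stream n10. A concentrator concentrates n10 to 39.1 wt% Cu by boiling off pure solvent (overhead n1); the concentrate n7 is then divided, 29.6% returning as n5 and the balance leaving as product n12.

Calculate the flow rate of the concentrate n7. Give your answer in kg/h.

Overall Cu balance (none leaves overhead): Cu in fresh feed = Cu in product, i.e. 2480×0.159 = (1−0.296)·n7·0.391.
n7 = 394.32/(0.391×0.704) = 1432.5 kg/h.

1433 kg/h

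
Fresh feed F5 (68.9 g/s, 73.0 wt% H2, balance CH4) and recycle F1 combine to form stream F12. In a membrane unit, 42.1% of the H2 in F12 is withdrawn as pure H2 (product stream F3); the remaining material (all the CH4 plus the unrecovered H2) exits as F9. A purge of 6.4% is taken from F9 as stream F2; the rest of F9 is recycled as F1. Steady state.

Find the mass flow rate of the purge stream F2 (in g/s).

22.67 g/s

CH4 enters only via F5 and leaves only via the purge: 68.9×0.270 = 0.064×(CH4 in F9), and the membrane unit passes all CH4, so CH4 in F12 = CH4 in F9 = 290.67 g/s.
H2 in F12: m_A = 68.9×0.730 + (1−0.064)·(1−0.421)·m_A, so m_A = 50.297/0.4581 = 109.81 g/s.
F9 = (1−0.421)×109.81 + 290.67 = 354.25 g/s.
Purge F2 = 0.064×354.25 = 22.672 g/s.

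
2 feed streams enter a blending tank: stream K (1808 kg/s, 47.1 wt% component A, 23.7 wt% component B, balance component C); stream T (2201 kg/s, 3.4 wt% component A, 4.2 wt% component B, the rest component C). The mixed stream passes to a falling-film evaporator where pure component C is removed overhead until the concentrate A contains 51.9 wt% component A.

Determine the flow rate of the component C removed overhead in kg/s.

2224 kg/s

component A entering = 1808×0.471 + 2201×0.034 = 926.4 kg/s.
All component A reports to A, so A = 926.4/0.519 = 1785 kg/s.
Total feed = 4009 kg/s; overhead = 4009 − 1785 = 2224 kg/s.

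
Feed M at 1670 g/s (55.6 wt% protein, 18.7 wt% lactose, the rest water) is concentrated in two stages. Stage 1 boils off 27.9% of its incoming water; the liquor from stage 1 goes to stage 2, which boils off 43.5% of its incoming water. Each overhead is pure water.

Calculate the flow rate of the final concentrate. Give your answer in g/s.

water in feed = 1670×0.257 = 429.19 g/s.
After stage 1: water left = (1−0.279)×429.19 = 309.45; stream total = 1550.3 g/s.
After stage 2: water left = (1−0.435)×309.45 = 174.84; final concentrate = 1415.6 g/s.

1416 g/s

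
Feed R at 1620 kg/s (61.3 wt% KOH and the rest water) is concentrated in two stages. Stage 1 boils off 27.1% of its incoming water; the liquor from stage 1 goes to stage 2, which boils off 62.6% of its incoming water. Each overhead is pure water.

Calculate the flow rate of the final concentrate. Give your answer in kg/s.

water in feed = 1620×0.387 = 626.94 kg/s.
After stage 1: water left = (1−0.271)×626.94 = 457.04; stream total = 1450.1 kg/s.
After stage 2: water left = (1−0.626)×457.04 = 170.93; final concentrate = 1164 kg/s.

1164 kg/s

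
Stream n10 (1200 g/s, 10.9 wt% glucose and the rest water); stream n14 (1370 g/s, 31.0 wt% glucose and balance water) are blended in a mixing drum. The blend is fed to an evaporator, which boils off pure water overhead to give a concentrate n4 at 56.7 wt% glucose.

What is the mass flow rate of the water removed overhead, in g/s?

1590 g/s

glucose entering = 1200×0.109 + 1370×0.310 = 555.5 g/s.
All glucose reports to n4, so n4 = 555.5/0.567 = 979.72 g/s.
Total feed = 2570 g/s; overhead = 2570 − 979.72 = 1590.3 g/s.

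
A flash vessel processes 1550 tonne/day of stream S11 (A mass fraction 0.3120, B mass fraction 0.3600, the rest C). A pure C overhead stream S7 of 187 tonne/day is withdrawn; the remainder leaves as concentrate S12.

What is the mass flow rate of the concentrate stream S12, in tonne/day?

Concentrate = 1550 − 187 = 1363 tonne/day.

1363 tonne/day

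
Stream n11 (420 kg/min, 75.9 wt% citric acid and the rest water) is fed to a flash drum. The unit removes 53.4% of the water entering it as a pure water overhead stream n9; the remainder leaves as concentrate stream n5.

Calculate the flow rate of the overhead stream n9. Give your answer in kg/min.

54.05 kg/min

water entering = 420×0.241 = 101.22 kg/min; overhead removed = 0.534×101.22 = 54.051 kg/min.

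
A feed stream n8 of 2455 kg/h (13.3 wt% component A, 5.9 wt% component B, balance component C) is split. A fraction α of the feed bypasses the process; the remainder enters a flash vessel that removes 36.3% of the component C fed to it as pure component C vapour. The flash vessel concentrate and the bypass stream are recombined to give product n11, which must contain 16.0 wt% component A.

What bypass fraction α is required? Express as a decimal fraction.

0.425

All 2455×0.133 = 326.52 kg/h of component A reaches n11, so n11 = 326.52/0.160 = 2040.7 kg/h and vapour = 414.28 kg/h.
The evaporator receives (1−α)·2455 of feed at 0.808 component C and removes 0.363 of that component C:
0.363×0.808×(1−α)×2455 = 414.28
(1−α) = 414.28/720.06 = 0.5753;  α = 0.4247.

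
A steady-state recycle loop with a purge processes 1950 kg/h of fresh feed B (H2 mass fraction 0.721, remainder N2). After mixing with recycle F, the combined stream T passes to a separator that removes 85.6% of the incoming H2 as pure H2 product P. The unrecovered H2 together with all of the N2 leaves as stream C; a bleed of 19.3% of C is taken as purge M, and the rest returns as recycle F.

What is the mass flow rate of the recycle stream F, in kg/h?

N2 enters only via B and leaves only via the purge: 1950×0.279 = 0.193×(N2 in C), and the separator passes all N2, so N2 in T = N2 in C = 2818.9 kg/h.
H2 in T: m_A = 1950×0.721 + (1−0.193)·(1−0.856)·m_A, so m_A = 1406/0.8838 = 1590.8 kg/h.
C = (1−0.856)×1590.8 + 2818.9 = 3048 kg/h.
Recycle F = (1−0.193)×3048 = 2459.7 kg/h.

2460 kg/h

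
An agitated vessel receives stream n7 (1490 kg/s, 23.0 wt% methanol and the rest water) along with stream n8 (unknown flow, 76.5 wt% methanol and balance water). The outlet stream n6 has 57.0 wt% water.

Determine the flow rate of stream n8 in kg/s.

889.6 kg/s

Let n8 be the unknown flow. Total out = 1490 + n8.
water balance: 1147.3 + 0.235·n8 = 0.570·(1490 + n8)
(0.235 − 0.570)·n8 = 0.570×1490 − 1147.3 = -298
n8 = -298 / -0.335 = 889.55 kg/s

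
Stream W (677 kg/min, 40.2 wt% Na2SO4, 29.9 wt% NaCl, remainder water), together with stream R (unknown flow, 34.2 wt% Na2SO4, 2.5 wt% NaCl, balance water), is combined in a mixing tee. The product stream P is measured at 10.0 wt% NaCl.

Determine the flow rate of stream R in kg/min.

1796 kg/min

Let R be the unknown flow. Total out = 677 + R.
NaCl balance: 202.42 + 0.025·R = 0.100·(677 + R)
(0.025 − 0.100)·R = 0.100×677 − 202.42 = -134.72
R = -134.72 / -0.075 = 1796.3 kg/min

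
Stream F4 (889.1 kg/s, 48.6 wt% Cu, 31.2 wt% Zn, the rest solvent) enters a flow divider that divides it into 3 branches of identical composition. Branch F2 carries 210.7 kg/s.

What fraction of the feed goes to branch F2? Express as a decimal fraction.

0.237

Fraction to F2 = 210.7/889.1 = 0.2370.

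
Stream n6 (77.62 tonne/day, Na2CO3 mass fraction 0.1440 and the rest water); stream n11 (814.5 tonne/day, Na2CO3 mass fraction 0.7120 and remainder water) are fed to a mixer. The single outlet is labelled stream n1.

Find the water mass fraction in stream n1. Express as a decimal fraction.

0.3374

Total flow out = 77.62 + 814.5 = 892.12 tonne/day.
water in = 77.62×0.856 + 814.5×0.288 = 301.02 tonne/day.
water mass fraction in n1 = 301.02/892.12 = 0.3374.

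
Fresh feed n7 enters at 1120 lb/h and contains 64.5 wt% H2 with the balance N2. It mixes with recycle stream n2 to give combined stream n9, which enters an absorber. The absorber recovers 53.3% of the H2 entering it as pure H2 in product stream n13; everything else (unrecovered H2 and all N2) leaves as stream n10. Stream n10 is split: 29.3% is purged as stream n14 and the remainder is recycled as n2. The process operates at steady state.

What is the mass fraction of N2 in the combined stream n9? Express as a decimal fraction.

0.557

N2 enters only via n7 and leaves only via the purge: 1120×0.355 = 0.293×(N2 in n10), and the absorber passes all N2, so N2 in n9 = N2 in n10 = 1357 lb/h.
H2 in n9: m_A = 1120×0.645 + (1−0.293)·(1−0.533)·m_A, so m_A = 722.4/0.6698 = 1078.5 lb/h.
n9 = 1078.5 + 1357 = 2435.5 lb/h.
N2 fraction in n9 = 1357/2435.5 = 0.557.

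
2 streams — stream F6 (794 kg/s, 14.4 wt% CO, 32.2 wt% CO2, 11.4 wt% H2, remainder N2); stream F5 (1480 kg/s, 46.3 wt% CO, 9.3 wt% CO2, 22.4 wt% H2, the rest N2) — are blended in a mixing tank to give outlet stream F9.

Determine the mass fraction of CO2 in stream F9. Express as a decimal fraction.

Total flow out = 794 + 1480 = 2274 kg/s.
CO2 in = 794×0.322 + 1480×0.093 = 393.31 kg/s.
CO2 mass fraction in F9 = 393.31/2274 = 0.173.

0.173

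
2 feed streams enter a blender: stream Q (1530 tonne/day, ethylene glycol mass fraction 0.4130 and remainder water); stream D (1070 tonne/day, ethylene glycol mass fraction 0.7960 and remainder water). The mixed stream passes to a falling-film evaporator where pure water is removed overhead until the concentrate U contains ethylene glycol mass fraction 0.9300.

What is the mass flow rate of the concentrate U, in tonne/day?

1595 tonne/day

ethylene glycol entering = 1530×0.413 + 1070×0.796 = 1483.6 tonne/day.
All ethylene glycol reports to U, so U = 1483.6/0.930 = 1595.3 tonne/day.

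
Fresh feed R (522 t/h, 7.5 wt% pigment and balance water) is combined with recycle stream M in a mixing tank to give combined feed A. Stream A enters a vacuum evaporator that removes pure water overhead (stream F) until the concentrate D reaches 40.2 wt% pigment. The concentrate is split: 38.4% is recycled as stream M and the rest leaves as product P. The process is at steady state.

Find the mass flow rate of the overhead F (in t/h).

424.6 t/h

Overall pigment balance (none leaves overhead): pigment in fresh feed = pigment in product, i.e. 522×0.075 = (1−0.384)·D·0.402.
D = 39.15/(0.402×0.616) = 158.1 t/h.
Recycle M = 0.384×158.1 = 60.709 t/h.
Combined feed A = 522 + 60.709 = 582.71 t/h.
Overhead F = A − D = 582.71 − 158.1 = 424.61 t/h.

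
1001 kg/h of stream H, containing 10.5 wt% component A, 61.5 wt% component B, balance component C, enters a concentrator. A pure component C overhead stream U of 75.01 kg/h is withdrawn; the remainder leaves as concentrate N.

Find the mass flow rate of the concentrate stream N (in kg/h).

926 kg/h

Concentrate = 1001 − 75.01 = 925.99 kg/h.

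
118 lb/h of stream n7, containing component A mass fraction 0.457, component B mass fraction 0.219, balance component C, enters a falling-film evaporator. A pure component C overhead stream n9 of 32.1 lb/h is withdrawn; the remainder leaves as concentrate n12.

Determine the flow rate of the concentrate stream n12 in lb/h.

Concentrate = 118 − 32.1 = 85.9 lb/h.

85.9 lb/h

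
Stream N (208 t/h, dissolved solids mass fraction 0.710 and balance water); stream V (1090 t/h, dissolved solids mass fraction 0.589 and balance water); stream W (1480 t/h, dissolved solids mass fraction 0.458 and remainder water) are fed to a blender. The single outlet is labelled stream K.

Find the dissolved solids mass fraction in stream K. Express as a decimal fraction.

0.528

Total flow out = 208 + 1090 + 1480 = 2778 t/h.
dissolved solids in = 208×0.710 + 1090×0.589 + 1480×0.458 = 1467.5 t/h.
dissolved solids mass fraction in K = 1467.5/2778 = 0.528.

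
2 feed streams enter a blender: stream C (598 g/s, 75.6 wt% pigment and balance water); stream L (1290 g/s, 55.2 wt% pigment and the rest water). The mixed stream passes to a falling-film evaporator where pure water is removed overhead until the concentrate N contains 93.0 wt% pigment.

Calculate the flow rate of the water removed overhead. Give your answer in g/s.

pigment entering = 598×0.756 + 1290×0.552 = 1164.2 g/s.
All pigment reports to N, so N = 1164.2/0.930 = 1251.8 g/s.
Total feed = 1888 g/s; overhead = 1888 − 1251.8 = 636.21 g/s.

636.2 g/s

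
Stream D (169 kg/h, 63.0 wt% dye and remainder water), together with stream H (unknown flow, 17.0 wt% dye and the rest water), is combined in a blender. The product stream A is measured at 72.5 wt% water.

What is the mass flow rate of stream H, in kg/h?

Let H be the unknown flow. Total out = 169 + H.
water balance: 62.53 + 0.830·H = 0.725·(169 + H)
(0.830 − 0.725)·H = 0.725×169 − 62.53 = 59.995
H = 59.995 / 0.105 = 571.38 kg/h

571.4 kg/h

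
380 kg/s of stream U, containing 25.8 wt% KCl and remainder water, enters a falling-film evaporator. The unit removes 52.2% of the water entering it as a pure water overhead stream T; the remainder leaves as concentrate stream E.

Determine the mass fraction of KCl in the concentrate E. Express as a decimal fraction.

0.421

KCl is not removed: 380×0.258 = 98.04 kg/s of KCl enters E.
water entering = 380×0.742 = 281.96 kg/s; overhead removed = 0.522×281.96 = 147.18 kg/s.
Concentrate = 380 − 147.18 = 232.82 kg/s.
Mass fraction = 98.04/232.82 = 0.421.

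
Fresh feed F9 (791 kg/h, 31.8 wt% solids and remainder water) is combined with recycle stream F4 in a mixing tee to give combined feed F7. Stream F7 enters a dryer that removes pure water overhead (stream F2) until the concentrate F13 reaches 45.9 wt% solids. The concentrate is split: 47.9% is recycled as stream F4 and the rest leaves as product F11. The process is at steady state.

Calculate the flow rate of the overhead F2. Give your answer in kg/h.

Overall solids balance (none leaves overhead): solids in fresh feed = solids in product, i.e. 791×0.318 = (1−0.479)·F13·0.459.
F13 = 251.54/(0.459×0.521) = 1051.8 kg/h.
Recycle F4 = 0.479×1051.8 = 503.84 kg/h.
Combined feed F7 = 791 + 503.84 = 1294.8 kg/h.
Overhead F2 = F7 − F13 = 1294.8 − 1051.8 = 242.99 kg/h.

243 kg/h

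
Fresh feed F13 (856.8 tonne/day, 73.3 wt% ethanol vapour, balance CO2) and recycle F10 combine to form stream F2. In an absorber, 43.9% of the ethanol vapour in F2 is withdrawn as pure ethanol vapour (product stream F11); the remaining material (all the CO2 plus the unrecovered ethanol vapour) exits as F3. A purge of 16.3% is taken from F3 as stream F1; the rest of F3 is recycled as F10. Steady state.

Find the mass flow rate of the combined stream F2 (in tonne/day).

2587 tonne/day

CO2 enters only via F13 and leaves only via the purge: 856.8×0.267 = 0.163×(CO2 in F3), and the absorber passes all CO2, so CO2 in F2 = CO2 in F3 = 1403.5 tonne/day.
ethanol vapour in F2: m_A = 856.8×0.733 + (1−0.163)·(1−0.439)·m_A, so m_A = 628.03/0.5304 = 1184 tonne/day.
F2 = 1184 + 1403.5 = 2587.5 tonne/day.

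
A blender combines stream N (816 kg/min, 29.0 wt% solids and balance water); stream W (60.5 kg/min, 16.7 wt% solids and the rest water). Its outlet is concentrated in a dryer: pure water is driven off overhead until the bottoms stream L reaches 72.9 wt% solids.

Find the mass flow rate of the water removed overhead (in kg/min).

538 kg/min

solids entering = 816×0.290 + 60.5×0.167 = 246.74 kg/min.
All solids reports to L, so L = 246.74/0.729 = 338.47 kg/min.
Total feed = 876.5 kg/min; overhead = 876.5 − 338.47 = 538.03 kg/min.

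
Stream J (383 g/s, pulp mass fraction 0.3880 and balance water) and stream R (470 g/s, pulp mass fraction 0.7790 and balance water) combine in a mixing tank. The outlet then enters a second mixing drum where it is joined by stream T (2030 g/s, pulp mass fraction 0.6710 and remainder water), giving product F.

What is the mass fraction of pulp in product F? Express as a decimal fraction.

Overall, product flow = 2883 g/s.
pulp in = 383×0.388 + 470×0.779 + 2030×0.671 = 1876.9 g/s.
pulp fraction in F = 0.6510.

0.6510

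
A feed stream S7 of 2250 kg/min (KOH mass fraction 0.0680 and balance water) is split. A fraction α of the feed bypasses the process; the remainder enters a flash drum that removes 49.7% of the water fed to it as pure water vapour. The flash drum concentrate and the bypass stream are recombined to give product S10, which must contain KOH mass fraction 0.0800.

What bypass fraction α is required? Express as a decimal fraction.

All 2250×0.068 = 153 kg/min of KOH reaches S10, so S10 = 153/0.080 = 1912.5 kg/min and vapour = 337.5 kg/min.
The evaporator receives (1−α)·2250 of feed at 0.932 water and removes 0.497 of that water:
0.497×0.932×(1−α)×2250 = 337.5
(1−α) = 337.5/1042.2 = 0.3238;  α = 0.6762.

0.676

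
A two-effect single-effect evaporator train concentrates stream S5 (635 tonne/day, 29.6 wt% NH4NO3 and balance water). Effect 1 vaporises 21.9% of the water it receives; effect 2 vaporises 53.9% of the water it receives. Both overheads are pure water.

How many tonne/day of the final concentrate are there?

348.9 tonne/day

water in feed = 635×0.704 = 447.04 tonne/day.
After stage 1: water left = (1−0.219)×447.04 = 349.14; stream total = 537.1 tonne/day.
After stage 2: water left = (1−0.539)×349.14 = 160.95; final concentrate = 348.91 tonne/day.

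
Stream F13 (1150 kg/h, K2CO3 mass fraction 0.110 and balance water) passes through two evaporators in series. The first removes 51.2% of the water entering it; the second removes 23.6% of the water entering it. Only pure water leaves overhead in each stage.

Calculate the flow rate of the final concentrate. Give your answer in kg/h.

water in feed = 1150×0.890 = 1023.5 kg/h.
After stage 1: water left = (1−0.512)×1023.5 = 499.47; stream total = 625.97 kg/h.
After stage 2: water left = (1−0.236)×499.47 = 381.59; final concentrate = 508.09 kg/h.

508.1 kg/h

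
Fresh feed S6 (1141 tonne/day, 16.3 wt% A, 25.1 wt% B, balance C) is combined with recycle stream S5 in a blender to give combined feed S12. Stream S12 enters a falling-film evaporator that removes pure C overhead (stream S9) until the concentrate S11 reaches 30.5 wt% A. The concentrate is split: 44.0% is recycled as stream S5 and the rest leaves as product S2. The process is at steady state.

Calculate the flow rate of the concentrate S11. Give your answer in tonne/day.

1089 tonne/day

Overall A balance (none leaves overhead): A in fresh feed = A in product, i.e. 1141×0.163 = (1−0.440)·S11·0.305.
S11 = 185.98/(0.305×0.560) = 1088.9 tonne/day.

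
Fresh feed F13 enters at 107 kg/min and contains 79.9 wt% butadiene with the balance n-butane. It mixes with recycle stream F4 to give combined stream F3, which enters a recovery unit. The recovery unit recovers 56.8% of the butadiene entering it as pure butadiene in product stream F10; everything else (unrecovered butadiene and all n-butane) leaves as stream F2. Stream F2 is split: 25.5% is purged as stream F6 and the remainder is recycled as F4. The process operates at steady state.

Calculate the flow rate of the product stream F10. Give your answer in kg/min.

butadiene in F3: m_A = 107×0.799 + (1−0.255)·(1−0.568)·m_A, so m_A = 85.493/0.6782 = 126.07 kg/min.
Product F10 = 0.568×126.07 = 71.606 kg/min.

71.61 kg/min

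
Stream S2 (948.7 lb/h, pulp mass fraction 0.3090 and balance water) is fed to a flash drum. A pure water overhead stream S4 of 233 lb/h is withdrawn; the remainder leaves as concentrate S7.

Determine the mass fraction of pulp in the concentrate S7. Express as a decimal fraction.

pulp is not removed: 948.7×0.309 = 293.15 lb/h of pulp enters S7.
Concentrate = 948.7 − 233 = 715.7 lb/h.
Mass fraction = 293.15/715.7 = 0.4096.

0.4096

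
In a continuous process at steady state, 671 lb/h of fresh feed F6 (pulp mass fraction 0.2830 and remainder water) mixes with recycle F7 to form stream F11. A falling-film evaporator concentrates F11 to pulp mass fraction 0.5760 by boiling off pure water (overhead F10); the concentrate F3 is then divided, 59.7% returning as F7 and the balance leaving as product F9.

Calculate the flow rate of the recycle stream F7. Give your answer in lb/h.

488.4 lb/h

Overall pulp balance (none leaves overhead): pulp in fresh feed = pulp in product, i.e. 671×0.283 = (1−0.597)·F3·0.576.
F3 = 189.89/(0.576×0.403) = 818.05 lb/h.
Recycle F7 = 0.597×818.05 = 488.38 lb/h.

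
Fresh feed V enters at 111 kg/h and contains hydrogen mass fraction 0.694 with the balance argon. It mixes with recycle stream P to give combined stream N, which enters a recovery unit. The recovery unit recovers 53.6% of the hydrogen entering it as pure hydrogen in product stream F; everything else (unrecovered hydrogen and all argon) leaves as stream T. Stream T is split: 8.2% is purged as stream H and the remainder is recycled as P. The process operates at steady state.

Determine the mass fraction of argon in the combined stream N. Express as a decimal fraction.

0.755

argon enters only via V and leaves only via the purge: 111×0.306 = 0.082×(argon in T), and the recovery unit passes all argon, so argon in N = argon in T = 414.22 kg/h.
hydrogen in N: m_A = 111×0.694 + (1−0.082)·(1−0.536)·m_A, so m_A = 77.034/0.5740 = 134.19 kg/h.
N = 134.19 + 414.22 = 548.41 kg/h.
argon fraction in N = 414.22/548.41 = 0.755.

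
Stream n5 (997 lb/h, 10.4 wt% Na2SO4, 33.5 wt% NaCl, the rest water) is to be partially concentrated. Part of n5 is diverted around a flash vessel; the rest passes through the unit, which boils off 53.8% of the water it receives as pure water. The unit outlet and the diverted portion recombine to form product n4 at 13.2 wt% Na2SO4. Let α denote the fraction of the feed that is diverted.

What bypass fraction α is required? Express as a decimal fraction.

All 997×0.104 = 103.69 lb/h of Na2SO4 reaches n4, so n4 = 103.69/0.132 = 785.52 lb/h and vapour = 211.48 lb/h.
The evaporator receives (1−α)·997 of feed at 0.561 water and removes 0.538 of that water:
0.538×0.561×(1−α)×997 = 211.48
(1−α) = 211.48/300.91 = 0.7028;  α = 0.2972.

0.297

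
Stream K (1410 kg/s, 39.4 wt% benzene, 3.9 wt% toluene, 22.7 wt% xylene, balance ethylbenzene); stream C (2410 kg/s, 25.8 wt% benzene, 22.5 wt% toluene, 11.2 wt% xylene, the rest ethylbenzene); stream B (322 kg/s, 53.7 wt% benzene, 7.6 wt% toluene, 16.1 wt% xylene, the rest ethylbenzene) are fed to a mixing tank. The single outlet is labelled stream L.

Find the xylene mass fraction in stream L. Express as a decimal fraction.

Total flow out = 1410 + 2410 + 322 = 4142 kg/s.
xylene in = 1410×0.227 + 2410×0.112 + 322×0.161 = 641.83 kg/s.
xylene mass fraction in L = 641.83/4142 = 0.155.

0.155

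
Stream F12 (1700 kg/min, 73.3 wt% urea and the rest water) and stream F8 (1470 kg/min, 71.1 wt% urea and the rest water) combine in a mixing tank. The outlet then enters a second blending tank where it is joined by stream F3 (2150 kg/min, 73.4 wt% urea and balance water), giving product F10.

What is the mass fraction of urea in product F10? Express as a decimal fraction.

0.727

Overall, product flow = 5320 kg/min.
urea in = 1700×0.733 + 1470×0.711 + 2150×0.734 = 3869.4 kg/min.
urea fraction in F10 = 0.727.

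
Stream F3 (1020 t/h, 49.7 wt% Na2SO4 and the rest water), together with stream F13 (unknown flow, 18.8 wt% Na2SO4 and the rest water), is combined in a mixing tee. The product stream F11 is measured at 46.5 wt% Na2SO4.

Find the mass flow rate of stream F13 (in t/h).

117.8 t/h

Let F13 be the unknown flow. Total out = 1020 + F13.
Na2SO4 balance: 506.94 + 0.188·F13 = 0.465·(1020 + F13)
(0.188 − 0.465)·F13 = 0.465×1020 − 506.94 = -32.64
F13 = -32.64 / -0.277 = 117.83 t/h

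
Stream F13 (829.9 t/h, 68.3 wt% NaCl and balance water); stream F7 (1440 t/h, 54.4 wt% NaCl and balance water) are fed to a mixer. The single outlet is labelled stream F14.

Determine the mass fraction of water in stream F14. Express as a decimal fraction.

Total flow out = 829.9 + 1440 = 2269.9 t/h.
water in = 829.9×0.317 + 1440×0.456 = 919.72 t/h.
water mass fraction in F14 = 919.72/2269.9 = 0.4052.

0.4052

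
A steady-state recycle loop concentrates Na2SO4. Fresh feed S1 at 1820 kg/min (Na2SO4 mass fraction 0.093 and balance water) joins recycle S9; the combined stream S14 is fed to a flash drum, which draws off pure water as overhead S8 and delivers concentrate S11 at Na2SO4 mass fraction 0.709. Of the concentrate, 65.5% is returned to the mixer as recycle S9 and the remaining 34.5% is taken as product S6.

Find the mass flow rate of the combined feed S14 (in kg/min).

Overall Na2SO4 balance (none leaves overhead): Na2SO4 in fresh feed = Na2SO4 in product, i.e. 1820×0.093 = (1−0.655)·S11·0.709.
S11 = 169.26/(0.709×0.345) = 691.97 kg/min.
Recycle S9 = 0.655×691.97 = 453.24 kg/min.
Combined feed S14 = 1820 + 453.24 = 2273.2 kg/min.

2273 kg/min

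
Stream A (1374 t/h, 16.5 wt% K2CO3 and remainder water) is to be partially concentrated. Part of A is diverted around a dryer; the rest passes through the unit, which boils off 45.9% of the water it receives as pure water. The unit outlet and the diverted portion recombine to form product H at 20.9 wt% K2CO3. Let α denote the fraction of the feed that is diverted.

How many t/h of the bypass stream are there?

All 1374×0.165 = 226.71 t/h of K2CO3 reaches H, so H = 226.71/0.209 = 1084.7 t/h and vapour = 289.26 t/h.
The evaporator receives (1−α)·1374 of feed at 0.835 water and removes 0.459 of that water:
0.459×0.835×(1−α)×1374 = 289.26
(1−α) = 289.26/526.61 = 0.5493;  α = 0.4507.
Bypass flow = 0.4507×1374 = 619.27 t/h.

619.3 t/h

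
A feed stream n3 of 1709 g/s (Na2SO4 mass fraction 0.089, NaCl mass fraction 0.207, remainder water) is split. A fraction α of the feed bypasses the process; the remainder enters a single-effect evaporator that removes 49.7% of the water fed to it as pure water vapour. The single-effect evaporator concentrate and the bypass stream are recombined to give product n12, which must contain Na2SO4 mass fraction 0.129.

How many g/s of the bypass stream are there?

All 1709×0.089 = 152.1 g/s of Na2SO4 reaches n12, so n12 = 152.1/0.129 = 1179.1 g/s and vapour = 529.92 g/s.
The evaporator receives (1−α)·1709 of feed at 0.704 water and removes 0.497 of that water:
0.497×0.704×(1−α)×1709 = 529.92
(1−α) = 529.92/597.96 = 0.8862;  α = 0.1138.
Bypass flow = 0.1138×1709 = 194.45 g/s.

194.5 g/s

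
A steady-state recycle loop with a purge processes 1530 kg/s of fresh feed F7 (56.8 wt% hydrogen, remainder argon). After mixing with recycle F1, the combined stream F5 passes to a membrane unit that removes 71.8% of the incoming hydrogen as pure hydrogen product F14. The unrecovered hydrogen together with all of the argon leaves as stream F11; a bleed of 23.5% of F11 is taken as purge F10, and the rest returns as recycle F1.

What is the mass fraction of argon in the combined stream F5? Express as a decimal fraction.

argon enters only via F7 and leaves only via the purge: 1530×0.432 = 0.235×(argon in F11), and the membrane unit passes all argon, so argon in F5 = argon in F11 = 2812.6 kg/s.
hydrogen in F5: m_A = 1530×0.568 + (1−0.235)·(1−0.718)·m_A, so m_A = 869.04/0.7843 = 1108.1 kg/s.
F5 = 1108.1 + 2812.6 = 3920.7 kg/s.
argon fraction in F5 = 2812.6/3920.7 = 0.717.

0.717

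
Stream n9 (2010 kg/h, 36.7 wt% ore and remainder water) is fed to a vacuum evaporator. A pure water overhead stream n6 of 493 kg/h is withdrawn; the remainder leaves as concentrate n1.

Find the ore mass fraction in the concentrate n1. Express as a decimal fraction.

0.486

ore is not removed: 2010×0.367 = 737.67 kg/h of ore enters n1.
Concentrate = 2010 − 493 = 1517 kg/h.
Mass fraction = 737.67/1517 = 0.486.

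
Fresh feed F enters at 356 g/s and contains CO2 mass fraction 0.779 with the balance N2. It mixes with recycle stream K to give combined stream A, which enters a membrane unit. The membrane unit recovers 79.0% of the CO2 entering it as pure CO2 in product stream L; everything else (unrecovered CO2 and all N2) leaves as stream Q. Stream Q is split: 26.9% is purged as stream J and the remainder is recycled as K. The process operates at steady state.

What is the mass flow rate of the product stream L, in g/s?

CO2 in A: m_A = 356×0.779 + (1−0.269)·(1−0.790)·m_A, so m_A = 277.32/0.8465 = 327.62 g/s.
Product L = 0.790×327.62 = 258.82 g/s.

258.8 g/s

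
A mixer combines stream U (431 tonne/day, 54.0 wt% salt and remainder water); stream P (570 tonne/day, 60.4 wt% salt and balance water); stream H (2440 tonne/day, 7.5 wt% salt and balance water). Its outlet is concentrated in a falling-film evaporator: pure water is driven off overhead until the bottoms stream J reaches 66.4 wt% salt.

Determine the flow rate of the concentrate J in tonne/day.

1145 tonne/day

salt entering = 431×0.540 + 570×0.604 + 2440×0.075 = 760.02 tonne/day.
All salt reports to J, so J = 760.02/0.664 = 1144.6 tonne/day.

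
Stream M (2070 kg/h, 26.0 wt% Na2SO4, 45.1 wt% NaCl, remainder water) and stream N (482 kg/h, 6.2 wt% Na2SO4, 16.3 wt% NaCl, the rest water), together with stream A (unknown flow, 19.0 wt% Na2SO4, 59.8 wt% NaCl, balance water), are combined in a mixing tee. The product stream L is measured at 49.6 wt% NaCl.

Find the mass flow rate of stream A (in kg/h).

Let A be the unknown flow. Total out = 2552 + A.
NaCl balance: 1012.1 + 0.598·A = 0.496·(2552 + A)
(0.598 − 0.496)·A = 0.496×2552 − 1012.1 = 253.66
A = 253.66 / 0.102 = 2486.8 kg/h

2487 kg/h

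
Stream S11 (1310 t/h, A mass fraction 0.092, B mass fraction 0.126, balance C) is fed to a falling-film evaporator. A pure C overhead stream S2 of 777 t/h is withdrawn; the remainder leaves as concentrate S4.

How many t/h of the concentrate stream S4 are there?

533 t/h

Concentrate = 1310 − 777 = 533 t/h.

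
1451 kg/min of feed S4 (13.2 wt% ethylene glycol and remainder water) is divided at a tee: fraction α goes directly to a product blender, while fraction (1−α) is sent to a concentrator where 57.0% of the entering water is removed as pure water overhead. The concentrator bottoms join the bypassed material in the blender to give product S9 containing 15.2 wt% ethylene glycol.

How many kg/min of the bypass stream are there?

1065 kg/min

All 1451×0.132 = 191.53 kg/min of ethylene glycol reaches S9, so S9 = 191.53/0.152 = 1260.1 kg/min and vapour = 190.92 kg/min.
The evaporator receives (1−α)·1451 of feed at 0.868 water and removes 0.570 of that water:
0.570×0.868×(1−α)×1451 = 190.92
(1−α) = 190.92/717.9 = 0.2659;  α = 0.7341.
Bypass flow = 0.7341×1451 = 1065.1 kg/min.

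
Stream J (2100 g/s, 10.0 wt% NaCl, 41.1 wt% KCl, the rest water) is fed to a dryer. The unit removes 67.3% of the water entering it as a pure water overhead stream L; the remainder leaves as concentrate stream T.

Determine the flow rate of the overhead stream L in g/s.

water entering = 2100×0.489 = 1026.9 g/s; overhead removed = 0.673×1026.9 = 691.1 g/s.

691.1 g/s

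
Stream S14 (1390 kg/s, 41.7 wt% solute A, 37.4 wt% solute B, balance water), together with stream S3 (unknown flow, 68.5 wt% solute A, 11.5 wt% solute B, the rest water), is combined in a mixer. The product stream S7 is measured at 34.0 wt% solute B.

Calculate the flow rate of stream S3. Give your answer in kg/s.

210 kg/s

Let S3 be the unknown flow. Total out = 1390 + S3.
solute B balance: 519.86 + 0.115·S3 = 0.340·(1390 + S3)
(0.115 − 0.340)·S3 = 0.340×1390 − 519.86 = -47.26
S3 = -47.26 / -0.225 = 210.04 kg/s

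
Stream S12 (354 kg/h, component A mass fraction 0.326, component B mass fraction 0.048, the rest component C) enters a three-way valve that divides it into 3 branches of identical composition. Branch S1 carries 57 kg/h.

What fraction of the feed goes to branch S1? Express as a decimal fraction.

0.161

Fraction to S1 = 57/354 = 0.1610.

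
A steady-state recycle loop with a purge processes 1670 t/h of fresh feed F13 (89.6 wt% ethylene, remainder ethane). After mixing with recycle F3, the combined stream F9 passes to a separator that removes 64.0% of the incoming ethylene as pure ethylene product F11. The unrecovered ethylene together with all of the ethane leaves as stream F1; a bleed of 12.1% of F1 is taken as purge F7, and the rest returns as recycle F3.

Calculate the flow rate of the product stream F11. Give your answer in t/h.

ethylene in F9: m_A = 1670×0.896 + (1−0.121)·(1−0.640)·m_A, so m_A = 1496.3/0.6836 = 2189 t/h.
Product F11 = 0.640×2189 = 1401 t/h.

1401 t/h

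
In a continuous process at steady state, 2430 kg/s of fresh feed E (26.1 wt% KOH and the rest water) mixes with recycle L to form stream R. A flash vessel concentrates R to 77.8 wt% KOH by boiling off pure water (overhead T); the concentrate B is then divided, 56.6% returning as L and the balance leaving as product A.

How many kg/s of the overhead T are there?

Overall KOH balance (none leaves overhead): KOH in fresh feed = KOH in product, i.e. 2430×0.261 = (1−0.566)·B·0.778.
B = 634.23/(0.778×0.434) = 1878.4 kg/s.
Recycle L = 0.566×1878.4 = 1063.1 kg/s.
Combined feed R = 2430 + 1063.1 = 3493.1 kg/s.
Overhead T = R − B = 3493.1 − 1878.4 = 1614.8 kg/s.

1615 kg/s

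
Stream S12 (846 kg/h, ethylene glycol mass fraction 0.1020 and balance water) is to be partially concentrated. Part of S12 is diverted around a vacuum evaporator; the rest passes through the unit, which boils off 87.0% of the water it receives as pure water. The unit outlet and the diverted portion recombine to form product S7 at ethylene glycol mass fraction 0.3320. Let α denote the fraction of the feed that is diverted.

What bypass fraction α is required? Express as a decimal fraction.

All 846×0.102 = 86.292 kg/h of ethylene glycol reaches S7, so S7 = 86.292/0.332 = 259.92 kg/h and vapour = 586.08 kg/h.
The evaporator receives (1−α)·846 of feed at 0.898 water and removes 0.870 of that water:
0.870×0.898×(1−α)×846 = 586.08
(1−α) = 586.08/660.95 = 0.8867;  α = 0.1133.

0.113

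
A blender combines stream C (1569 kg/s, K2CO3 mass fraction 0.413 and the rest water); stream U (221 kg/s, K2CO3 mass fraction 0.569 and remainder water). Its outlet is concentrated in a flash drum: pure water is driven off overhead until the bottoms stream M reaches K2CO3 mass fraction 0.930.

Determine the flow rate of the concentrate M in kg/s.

K2CO3 entering = 1569×0.413 + 221×0.569 = 773.75 kg/s.
All K2CO3 reports to M, so M = 773.75/0.930 = 831.98 kg/s.

832 kg/s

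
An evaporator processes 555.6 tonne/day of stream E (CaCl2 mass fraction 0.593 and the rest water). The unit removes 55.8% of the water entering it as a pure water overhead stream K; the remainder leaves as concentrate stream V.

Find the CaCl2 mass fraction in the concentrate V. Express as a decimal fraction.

CaCl2 is not removed: 555.6×0.593 = 329.47 tonne/day of CaCl2 enters V.
water entering = 555.6×0.407 = 226.13 tonne/day; overhead removed = 0.558×226.13 = 126.18 tonne/day.
Concentrate = 555.6 − 126.18 = 429.42 tonne/day.
Mass fraction = 329.47/429.42 = 0.767.

0.767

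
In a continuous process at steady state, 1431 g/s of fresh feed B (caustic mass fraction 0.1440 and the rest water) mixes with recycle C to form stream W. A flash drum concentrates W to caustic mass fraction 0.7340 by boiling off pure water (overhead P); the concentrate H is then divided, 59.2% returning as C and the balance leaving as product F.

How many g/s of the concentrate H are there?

Overall caustic balance (none leaves overhead): caustic in fresh feed = caustic in product, i.e. 1431×0.144 = (1−0.592)·H·0.734.
H = 206.06/(0.734×0.408) = 688.09 g/s.

688.1 g/s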